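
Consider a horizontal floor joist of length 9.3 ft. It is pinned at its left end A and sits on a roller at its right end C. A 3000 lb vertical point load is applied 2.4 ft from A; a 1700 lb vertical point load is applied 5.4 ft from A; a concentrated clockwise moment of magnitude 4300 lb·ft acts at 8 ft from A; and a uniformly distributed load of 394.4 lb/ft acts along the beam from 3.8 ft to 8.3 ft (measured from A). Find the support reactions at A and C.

A_x = 0, A_y = 3097 lb, C_y = 3378 lb

Resultant of the distributed load: 394.4 × 4.5 = 1774.8 lb at 6.05 ft from A.
Taking moments about A: C_y·9.3 − 3000·2.4 − 1700·5.4 − 4300 − (394.4·4.5)·6.05 = 0 → C_y = 31417.54/9.3 = 3378.23 ≈ 3378 lb.
ΣF_y = 0: A_y + 3378.23 − 3000 − 1700 − 394.4·4.5 = 0 → A_y = 3097 lb.
ΣF_x = 0: no horizontal applied forces, so A_x = 0.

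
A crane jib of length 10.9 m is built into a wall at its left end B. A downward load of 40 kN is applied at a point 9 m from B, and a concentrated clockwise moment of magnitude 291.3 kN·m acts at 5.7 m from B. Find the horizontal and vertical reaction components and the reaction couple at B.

ΣF_x = 0: B_x = 0.
ΣF_y = 0: B_y − 40 = 0 → B_y = 40.00 kN.
ΣM about B: M_B − 40·9 − 291.3 = 0 → M_B = 651.3 kN·m.

B_x = 0, B_y = 40.00 kN, M_B = 651.3 kN·m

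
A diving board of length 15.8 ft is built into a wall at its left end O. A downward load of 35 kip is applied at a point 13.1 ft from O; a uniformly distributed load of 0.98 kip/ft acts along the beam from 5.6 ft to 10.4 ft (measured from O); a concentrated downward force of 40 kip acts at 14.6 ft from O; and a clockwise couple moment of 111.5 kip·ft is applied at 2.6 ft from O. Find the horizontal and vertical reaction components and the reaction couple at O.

Resultant of the distributed load: 0.98 × 4.8 = 4.704 kip at 8 ft from O.
ΣF_x = 0: O_x = 0.
ΣF_y = 0: O_y − 35 − 0.98·4.8 − 40 = 0 → O_y = 79.70 kip.
ΣM about O: M_O − 35·13.1 − (0.98·4.8)·8 − 40·14.6 − 111.5 = 0 → M_O = 1192 kip·ft.

O_x = 0, O_y = 79.70 kip, M_O = 1192 kip·ft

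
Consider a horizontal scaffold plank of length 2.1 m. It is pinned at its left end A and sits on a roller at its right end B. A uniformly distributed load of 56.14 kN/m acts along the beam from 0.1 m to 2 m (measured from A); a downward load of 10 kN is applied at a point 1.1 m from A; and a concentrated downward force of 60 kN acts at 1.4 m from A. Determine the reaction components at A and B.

A_x = 0, A_y = 78.09 kN, B_y = 98.57 kN

Resultant of the distributed load: 56.14 × 1.9 = 106.666 kN at 1.05 m from A.
Moments about A: B_y·2.1 − (56.14·1.9)·1.05 − 10·1.1 − 60·1.4 = 0 → B_y = 206.9993/2.1 = 98.5711 ≈ 98.57 kN.
ΣF_y = 0: A_y + 98.5711 − 56.14·1.9 − 10 − 60 = 0 → A_y = 78.09 kN.
ΣF_x = 0: no horizontal applied forces, so A_x = 0.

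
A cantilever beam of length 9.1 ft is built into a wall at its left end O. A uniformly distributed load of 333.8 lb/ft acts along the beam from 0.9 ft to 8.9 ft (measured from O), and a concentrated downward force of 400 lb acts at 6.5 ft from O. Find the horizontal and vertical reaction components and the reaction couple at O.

O_x = 0, O_y = 3070 lb, M_O = 15680 lb·ft

Resultant of the distributed load: 333.8 × 8 = 2670.4 lb at 4.9 ft from O.
ΣF_x = 0: O_x = 0.
ΣF_y = 0: O_y − 333.8·8 − 400 = 0 → O_y = 3070 lb.
ΣM about O: M_O − (333.8·8)·4.9 − 400·6.5 = 0 → M_O = 15680 lb·ft.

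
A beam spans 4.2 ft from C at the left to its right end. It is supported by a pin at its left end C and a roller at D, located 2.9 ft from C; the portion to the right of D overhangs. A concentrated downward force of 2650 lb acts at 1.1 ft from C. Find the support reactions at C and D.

C_x = 0, C_y = 1645 lb, D_y = 1005 lb

Taking moments about C: D_y·2.9 − 2650·1.1 = 0 → D_y = 2915/2.9 = 1005.17 ≈ 1005 lb.
ΣF_y = 0: C_y + 1005.17 − 2650 = 0 → C_y = 1645 lb.
ΣF_x = 0: no horizontal applied forces, so C_x = 0.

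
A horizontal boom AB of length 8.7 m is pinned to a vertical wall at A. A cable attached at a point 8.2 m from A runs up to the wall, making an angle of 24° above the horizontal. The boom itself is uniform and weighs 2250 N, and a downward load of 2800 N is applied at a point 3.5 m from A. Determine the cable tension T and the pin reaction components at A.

T = 5873 N, A_x = 5365 N, A_y = 2661 N

ΣM about A: T·sin24°·8.2 − 2250·4.35 − 2800·3.5 = 0 → T = 19587.5/(8.2·0.406737) = 5872.88 ≈ 5873 N.
ΣF_x = 0: A_x − T·cos24° = 0 → A_x = 5872.88 × 0.913545 = 5365 N.
ΣF_y = 0: A_y + T·sin24° − 2250 − 2800 = 0 → A_y = 5050 − 5872.88 × 0.406737 = 2661 N.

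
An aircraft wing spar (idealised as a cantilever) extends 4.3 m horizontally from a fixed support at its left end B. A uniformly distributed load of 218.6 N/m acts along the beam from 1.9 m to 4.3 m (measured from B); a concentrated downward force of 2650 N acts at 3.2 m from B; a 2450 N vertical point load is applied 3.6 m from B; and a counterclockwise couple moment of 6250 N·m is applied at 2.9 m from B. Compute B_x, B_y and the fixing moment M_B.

Resultant of the distributed load: 218.6 × 2.4 = 524.64 N at 3.1 m from B.
ΣF_x = 0: B_x = 0.
ΣF_y = 0: B_y − 218.6·2.4 − 2650 − 2450 = 0 → B_y = 5625 N.
ΣM about B: M_B − (218.6·2.4)·3.1 − 2650·3.2 − 2450·3.6 + 6250 = 0 → M_B = 12680 N·m.

B_x = 0, B_y = 5625 N, M_B = 12680 N·m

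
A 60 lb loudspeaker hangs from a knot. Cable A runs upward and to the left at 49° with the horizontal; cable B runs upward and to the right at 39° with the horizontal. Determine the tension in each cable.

T_A = 46.66 lb, T_B = 39.39 lb

ΣF_x = 0: −T_A·cos49° + T_B·cos39° = 0 → T_B = 0.84419·T_A.
ΣF_y = 0: T_A·sin49° + T_B·sin39° = 60.
Substitute: T_A·(0.75471 + 0.84419·0.62932) = 60 → T_A = 46.6572 ≈ 46.66 lb.
Then T_B = 0.84419 × 46.6572 = 39.39 lb.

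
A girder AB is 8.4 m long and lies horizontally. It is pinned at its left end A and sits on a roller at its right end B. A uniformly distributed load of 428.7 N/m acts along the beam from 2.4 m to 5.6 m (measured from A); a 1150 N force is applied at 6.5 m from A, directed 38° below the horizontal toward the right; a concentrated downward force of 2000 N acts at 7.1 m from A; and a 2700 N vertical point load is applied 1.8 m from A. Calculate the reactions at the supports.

A_x = -906.2 N, A_y = 3310 N, B_y = 3470 N

Resultant of the distributed load: 428.7 × 3.2 = 1371.84 N at 4 m from A.
Moments about A: B_y·8.4 − (428.7·3.2)·4 − 1150·sin38°·6.5 − 2000·7.1 − 2700·1.8 = 0 → B_y = 29149.4/8.4 = 3470.17 ≈ 3470 N.
ΣF_y = 0: A_y + 3470.17 − 428.7·3.2 − 1150·sin38° − 2000 − 2700 = 0 → A_y = 3310 N.
ΣF_x = 0: A_x + 1150·cos38° = 0 → A_x = -906.2 N.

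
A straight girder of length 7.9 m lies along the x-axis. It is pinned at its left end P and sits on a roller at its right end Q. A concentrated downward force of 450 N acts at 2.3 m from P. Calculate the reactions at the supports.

P_x = 0, P_y = 319.0 N, Q_y = 131.0 N

Moments about P: Q_y·7.9 − 450·2.3 = 0 → Q_y = 1035/7.9 = 131.013 ≈ 131.0 N.
ΣF_y = 0: P_y + 131.013 − 450 = 0 → P_y = 319.0 N.
ΣF_x = 0: no horizontal applied forces, so P_x = 0.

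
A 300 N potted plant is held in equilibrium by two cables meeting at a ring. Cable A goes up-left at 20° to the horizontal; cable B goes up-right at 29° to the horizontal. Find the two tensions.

ΣF_x = 0: −T_A·cos20° + T_B·cos29° = 0 → T_B = 1.0744·T_A.
ΣF_y = 0: T_A·sin20° + T_B·sin29° = 300.
Substitute: T_A·(0.34202 + 1.0744·0.48481) = 300 → T_A = 347.665 ≈ 347.7 N.
Then T_B = 1.0744 × 347.665 = 373.5 N.

T_A = 347.7 N, T_B = 373.5 N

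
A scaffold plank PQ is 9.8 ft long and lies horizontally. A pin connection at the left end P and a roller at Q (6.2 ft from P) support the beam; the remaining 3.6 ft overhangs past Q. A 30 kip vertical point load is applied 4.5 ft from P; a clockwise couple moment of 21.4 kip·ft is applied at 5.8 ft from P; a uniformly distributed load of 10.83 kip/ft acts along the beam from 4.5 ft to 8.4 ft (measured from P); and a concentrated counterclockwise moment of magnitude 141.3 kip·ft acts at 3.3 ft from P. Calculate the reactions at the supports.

Resultant of the distributed load: 10.83 × 3.9 = 42.237 kip at 6.45 ft from P.
Moments about P: Q_y·6.2 − 30·4.5 − 21.4 − (10.83·3.9)·6.45 + 141.3 = 0 → Q_y = 287.52865/6.2 = 46.3756 ≈ 46.38 kip.
ΣF_y = 0: P_y + 46.3756 − 30 − 10.83·3.9 = 0 → P_y = 25.86 kip.
ΣF_x = 0: no horizontal applied forces, so P_x = 0.

P_x = 0, P_y = 25.86 kip, Q_y = 46.38 kip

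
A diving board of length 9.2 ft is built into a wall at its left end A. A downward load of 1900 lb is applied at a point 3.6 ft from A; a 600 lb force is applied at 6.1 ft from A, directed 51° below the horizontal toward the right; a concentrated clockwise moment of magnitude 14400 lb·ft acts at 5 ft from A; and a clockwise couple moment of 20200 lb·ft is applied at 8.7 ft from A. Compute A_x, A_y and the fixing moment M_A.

ΣF_x = 0: A_x + 600·cos51° = 0 → A_x = -377.6 lb.
ΣF_y = 0: A_y − 1900 − 600·sin51° = 0 → A_y = 2366 lb.
ΣM about A: M_A − 1900·3.6 − 600·sin51°·6.1 − 14400 − 20200 = 0 → M_A = 44280 lb·ft.

A_x = -377.6 lb, A_y = 2366 lb, M_A = 44280 lb·ft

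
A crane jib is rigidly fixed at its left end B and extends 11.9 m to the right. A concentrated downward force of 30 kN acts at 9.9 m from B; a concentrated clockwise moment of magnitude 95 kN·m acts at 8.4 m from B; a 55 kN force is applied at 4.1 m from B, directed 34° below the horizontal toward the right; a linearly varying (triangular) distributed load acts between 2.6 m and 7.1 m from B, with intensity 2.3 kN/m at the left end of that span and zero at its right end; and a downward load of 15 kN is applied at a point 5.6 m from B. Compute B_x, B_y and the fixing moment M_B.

B_x = -45.60 kN, B_y = 80.93 kN, M_B = 623.3 kN·m

Resultant of the triangular load: ½ × 2.3 × 4.5 = 5.175 kN, acting at 4.1 m from B (one-third of the span from the peak).
ΣF_x = 0: B_x + 55·cos34° = 0 → B_x = -45.60 kN.
ΣF_y = 0: B_y − 30 − 55·sin34° − ½·2.3·4.5 − 15 = 0 → B_y = 80.93 kN.
ΣM about B: M_B − 30·9.9 − 95 − 55·sin34°·4.1 − (½·2.3·4.5)·4.1 − 15·5.6 = 0 → M_B = 623.3 kN·m.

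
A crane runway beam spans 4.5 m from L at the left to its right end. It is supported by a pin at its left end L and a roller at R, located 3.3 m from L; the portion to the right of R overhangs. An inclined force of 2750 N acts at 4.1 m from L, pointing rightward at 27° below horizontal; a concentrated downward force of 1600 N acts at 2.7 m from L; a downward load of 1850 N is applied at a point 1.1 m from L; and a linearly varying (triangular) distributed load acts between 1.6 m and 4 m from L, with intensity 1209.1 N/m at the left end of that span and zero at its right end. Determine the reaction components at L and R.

Resultant of the triangular load: ½ × 1209.1 × 2.4 = 1450.92 N, acting at 2.4 m from L (one-third of the span from the peak).
Moments about L: R_y·3.3 − 2750·sin27°·4.1 − 1600·2.7 − 1850·1.1 − (½·1209.1·2.4)·2.4 = 0 → R_y = 14956/3.3 = 4532.12 ≈ 4532 N.
ΣF_y = 0: L_y + 4532.12 − 2750·sin27° − 1600 − 1850 − ½·1209.1·2.4 = 0 → L_y = 1617 N.
ΣF_x = 0: L_x + 2750·cos27° = 0 → L_x = -2450 N.

L_x = -2450 N, L_y = 1617 N, R_y = 4532 N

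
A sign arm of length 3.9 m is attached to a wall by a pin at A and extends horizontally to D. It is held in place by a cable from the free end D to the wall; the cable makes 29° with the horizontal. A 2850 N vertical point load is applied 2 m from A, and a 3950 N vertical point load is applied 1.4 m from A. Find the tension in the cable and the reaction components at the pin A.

T = 5939 N, A_x = 5195 N, A_y = 3921 N

ΣM about A: T·sin29°·3.9 − 2850·2 − 3950·1.4 = 0 → T = 11230/(3.9·0.48481) = 5939.41 ≈ 5939 N.
ΣF_x = 0: A_x − T·cos29° = 0 → A_x = 5939.41 × 0.87462 = 5195 N.
ΣF_y = 0: A_y + T·sin29° − 2850 − 3950 = 0 → A_y = 6800 − 5939.41 × 0.48481 = 3921 N.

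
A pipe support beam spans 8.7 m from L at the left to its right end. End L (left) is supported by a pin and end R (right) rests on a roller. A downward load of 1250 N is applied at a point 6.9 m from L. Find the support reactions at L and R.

L_x = 0, L_y = 258.6 N, R_y = 991.4 N

ΣM about L: R_y·8.7 − 1250·6.9 = 0 → R_y = 8625/8.7 = 991.379 ≈ 991.4 N.
ΣF_y = 0: L_y + 991.379 − 1250 = 0 → L_y = 258.6 N.
ΣF_x = 0: no horizontal applied forces, so L_x = 0.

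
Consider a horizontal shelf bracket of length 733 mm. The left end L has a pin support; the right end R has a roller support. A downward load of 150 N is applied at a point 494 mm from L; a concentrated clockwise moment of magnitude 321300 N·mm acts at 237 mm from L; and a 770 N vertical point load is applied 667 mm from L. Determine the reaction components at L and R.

ΣM about L: R_y·733 − 150·494 − 321300 − 770·667 = 0 → R_y = 908990/733 = 1240.1 ≈ 1240 N.
ΣF_y = 0: L_y + 1240.1 − 150 − 770 = 0 → L_y = -320.1 N.
ΣF_x = 0: no horizontal applied forces, so L_x = 0.

L_x = 0, L_y = -320.1 N, R_y = 1240 N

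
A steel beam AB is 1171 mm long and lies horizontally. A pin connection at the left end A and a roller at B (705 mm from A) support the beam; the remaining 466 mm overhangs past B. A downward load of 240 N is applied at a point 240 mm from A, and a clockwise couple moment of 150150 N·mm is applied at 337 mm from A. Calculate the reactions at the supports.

Moments about A: B_y·705 − 240·240 − 150150 = 0 → B_y = 207750/705 = 294.681 ≈ 294.7 N.
ΣF_y = 0: A_y + 294.681 − 240 = 0 → A_y = -54.68 N.
ΣF_x = 0: no horizontal applied forces, so A_x = 0.

A_x = 0, A_y = -54.68 N, B_y = 294.7 N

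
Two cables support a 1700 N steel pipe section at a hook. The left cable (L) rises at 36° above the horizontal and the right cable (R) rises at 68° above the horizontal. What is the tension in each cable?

ΣF_x = 0: −T_L·cos36° + T_R·cos68° = 0 → T_R = 2.15964·T_L.
ΣF_y = 0: T_L·sin36° + T_R·sin68° = 1700.
Substitute: T_L·(0.587785 + 2.15964·0.927184) = 1700 → T_L = 656.328 ≈ 656.3 N.
Then T_R = 2.15964 × 656.328 = 1417 N.

T_L = 656.3 N, T_R = 1417 N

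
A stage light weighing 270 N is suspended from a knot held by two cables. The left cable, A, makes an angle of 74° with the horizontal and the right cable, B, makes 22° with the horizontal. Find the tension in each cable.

ΣF_x = 0: −T_A·cos74° + T_B·cos22° = 0 → T_B = 0.297284·T_A.
ΣF_y = 0: T_A·sin74° + T_B·sin22° = 270.
Substitute: T_A·(0.961262 + 0.297284·0.374607) = 270 → T_A = 251.719 ≈ 251.7 N.
Then T_B = 0.297284 × 251.719 = 74.83 N.

T_A = 251.7 N, T_B = 74.83 N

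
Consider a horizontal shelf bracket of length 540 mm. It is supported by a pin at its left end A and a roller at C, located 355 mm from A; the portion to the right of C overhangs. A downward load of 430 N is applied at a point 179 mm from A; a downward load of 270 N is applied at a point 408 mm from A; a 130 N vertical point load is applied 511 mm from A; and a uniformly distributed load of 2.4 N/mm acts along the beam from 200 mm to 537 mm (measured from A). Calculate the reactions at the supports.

Resultant of the distributed load: 2.4 × 337 = 808.8 N at 368.5 mm from A.
Moments about A: C_y·355 − 430·179 − 270·408 − 130·511 − (2.4·337)·368.5 = 0 → C_y = 551602.8/355 = 1553.81 ≈ 1554 N.
ΣF_y = 0: A_y + 1553.81 − 430 − 270 − 130 − 2.4·337 = 0 → A_y = 84.99 N.
ΣF_x = 0: no horizontal applied forces, so A_x = 0.

A_x = 0, A_y = 84.99 N, C_y = 1554 N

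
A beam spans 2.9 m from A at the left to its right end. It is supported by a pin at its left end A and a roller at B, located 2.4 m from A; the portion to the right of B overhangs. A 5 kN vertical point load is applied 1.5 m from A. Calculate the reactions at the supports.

A_x = 0, A_y = 1.875 kN, B_y = 3.125 kN

Moments about A: B_y·2.4 − 5·1.5 = 0 → B_y = 7.5/2.4 = 3.125 kN.
ΣF_y = 0: A_y + 3.125 − 5 = 0 → A_y = 1.875 kN.
ΣF_x = 0: no horizontal applied forces, so A_x = 0.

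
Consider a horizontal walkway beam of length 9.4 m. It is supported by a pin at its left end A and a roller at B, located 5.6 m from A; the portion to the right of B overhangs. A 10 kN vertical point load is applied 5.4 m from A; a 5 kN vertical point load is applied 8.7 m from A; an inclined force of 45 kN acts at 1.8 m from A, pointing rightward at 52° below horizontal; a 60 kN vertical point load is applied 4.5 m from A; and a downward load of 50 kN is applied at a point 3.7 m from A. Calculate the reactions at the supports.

A_x = -27.70 kN, A_y = 50.40 kN, B_y = 110.1 kN

Taking moments about A: B_y·5.6 − 10·5.4 − 5·8.7 − 45·sin52°·1.8 − 60·4.5 − 50·3.7 = 0 → B_y = 616.329/5.6 = 110.059 ≈ 110.1 kN.
ΣF_y = 0: A_y + 110.059 − 10 − 5 − 45·sin52° − 60 − 50 = 0 → A_y = 50.40 kN.
ΣF_x = 0: A_x + 45·cos52° = 0 → A_x = -27.70 kN.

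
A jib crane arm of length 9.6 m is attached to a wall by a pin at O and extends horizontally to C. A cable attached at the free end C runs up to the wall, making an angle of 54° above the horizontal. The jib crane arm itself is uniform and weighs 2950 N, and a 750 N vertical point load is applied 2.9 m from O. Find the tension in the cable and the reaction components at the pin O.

ΣM about O: T·sin54°·9.6 − 2950·4.8 − 750·2.9 = 0 → T = 16335/(9.6·0.809017) = 2103.25 ≈ 2103 N.
ΣF_x = 0: O_x − T·cos54° = 0 → O_x = 2103.25 × 0.587785 = 1236 N.
ΣF_y = 0: O_y + T·sin54° − 2950 − 750 = 0 → O_y = 3700 − 2103.25 × 0.809017 = 1998 N.

T = 2103 N, O_x = 1236 N, O_y = 1998 N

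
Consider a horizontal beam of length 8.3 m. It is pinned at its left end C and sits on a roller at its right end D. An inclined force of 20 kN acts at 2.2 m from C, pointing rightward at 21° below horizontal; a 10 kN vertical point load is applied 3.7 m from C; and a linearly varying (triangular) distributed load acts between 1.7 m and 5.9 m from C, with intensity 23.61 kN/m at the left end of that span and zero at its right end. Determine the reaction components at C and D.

Resultant of the triangular load: ½ × 23.61 × 4.2 = 49.581 kN, acting at 3.1 m from C (one-third of the span from the peak).
ΣM about C: D_y·8.3 − 20·sin21°·2.2 − 10·3.7 − (½·23.61·4.2)·3.1 = 0 → D_y = 206.469/8.3 = 24.8758 ≈ 24.88 kN.
ΣF_y = 0: C_y + 24.8758 − 20·sin21° − 10 − ½·23.61·4.2 = 0 → C_y = 41.87 kN.
ΣF_x = 0: C_x + 20·cos21° = 0 → C_x = -18.67 kN.

C_x = -18.67 kN, C_y = 41.87 kN, D_y = 24.88 kN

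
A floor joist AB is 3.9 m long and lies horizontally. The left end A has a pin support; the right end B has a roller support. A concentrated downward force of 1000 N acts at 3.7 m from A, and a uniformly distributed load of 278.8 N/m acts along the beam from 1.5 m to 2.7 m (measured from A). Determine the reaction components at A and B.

Resultant of the distributed load: 278.8 × 1.2 = 334.56 N at 2.1 m from A.
Moments about A: B_y·3.9 − 1000·3.7 − (278.8·1.2)·2.1 = 0 → B_y = 4402.576/3.9 = 1128.87 ≈ 1129 N.
ΣF_y = 0: A_y + 1128.87 − 1000 − 278.8·1.2 = 0 → A_y = 205.7 N.
ΣF_x = 0: no horizontal applied forces, so A_x = 0.

A_x = 0, A_y = 205.7 N, B_y = 1129 N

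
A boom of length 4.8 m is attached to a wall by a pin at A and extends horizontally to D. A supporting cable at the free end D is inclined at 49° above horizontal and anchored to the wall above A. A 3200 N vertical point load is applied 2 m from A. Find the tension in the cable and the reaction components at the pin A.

ΣM about A: T·sin49°·4.8 − 3200·2 = 0 → T = 6400/(4.8·0.75471) = 1766.68 ≈ 1767 N.
ΣF_x = 0: A_x − T·cos49° = 0 → A_x = 1766.68 × 0.656059 = 1159 N.
ΣF_y = 0: A_y + T·sin49° − 3200 = 0 → A_y = 3200 − 1766.68 × 0.75471 = 1867 N.

T = 1767 N, A_x = 1159 N, A_y = 1867 N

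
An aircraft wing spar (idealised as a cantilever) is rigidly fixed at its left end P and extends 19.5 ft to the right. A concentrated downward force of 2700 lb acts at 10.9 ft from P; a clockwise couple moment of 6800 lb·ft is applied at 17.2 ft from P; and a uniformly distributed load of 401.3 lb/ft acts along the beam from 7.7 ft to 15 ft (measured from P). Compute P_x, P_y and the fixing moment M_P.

P_x = 0, P_y = 5629 lb, M_P = 69480 lb·ft

Resultant of the distributed load: 401.3 × 7.3 = 2929.49 lb at 11.35 ft from P.
ΣF_x = 0: P_x = 0.
ΣF_y = 0: P_y − 2700 − 401.3·7.3 = 0 → P_y = 5629 lb.
ΣM about P: M_P − 2700·10.9 − 6800 − (401.3·7.3)·11.35 = 0 → M_P = 69480 lb·ft.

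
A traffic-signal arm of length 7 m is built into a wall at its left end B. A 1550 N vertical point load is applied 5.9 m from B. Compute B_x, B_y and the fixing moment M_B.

B_x = 0, B_y = 1550 N, M_B = 9145 N·m

ΣF_x = 0: B_x = 0.
ΣF_y = 0: B_y − 1550 = 0 → B_y = 1550 N.
ΣM about B: M_B − 1550·5.9 = 0 → M_B = 9145 N·m.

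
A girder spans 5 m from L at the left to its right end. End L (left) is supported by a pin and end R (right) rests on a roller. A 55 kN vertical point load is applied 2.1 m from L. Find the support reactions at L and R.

Moments about L: R_y·5 − 55·2.1 = 0 → R_y = 115.5/5 = 23.10 kN.
ΣF_y = 0: L_y + 23.1 − 55 = 0 → L_y = 31.90 kN.
ΣF_x = 0: no horizontal applied forces, so L_x = 0.

L_x = 0, L_y = 31.90 kN, R_y = 23.10 kN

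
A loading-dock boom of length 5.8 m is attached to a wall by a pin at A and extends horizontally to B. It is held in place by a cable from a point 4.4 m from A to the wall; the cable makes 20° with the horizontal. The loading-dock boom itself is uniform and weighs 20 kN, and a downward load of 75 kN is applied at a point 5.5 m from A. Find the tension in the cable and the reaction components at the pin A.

T = 312.6 kN, A_x = 293.8 kN, A_y = -11.93 kN

ΣM about A: T·sin20°·4.4 − 20·2.9 − 75·5.5 = 0 → T = 470.5/(4.4·0.34202) = 312.648 ≈ 312.6 kN.
ΣF_x = 0: A_x − T·cos20° = 0 → A_x = 312.648 × 0.939693 = 293.8 kN.
ΣF_y = 0: A_y + T·sin20° − 20 − 75 = 0 → A_y = 95 − 312.648 × 0.34202 = -11.93 kN.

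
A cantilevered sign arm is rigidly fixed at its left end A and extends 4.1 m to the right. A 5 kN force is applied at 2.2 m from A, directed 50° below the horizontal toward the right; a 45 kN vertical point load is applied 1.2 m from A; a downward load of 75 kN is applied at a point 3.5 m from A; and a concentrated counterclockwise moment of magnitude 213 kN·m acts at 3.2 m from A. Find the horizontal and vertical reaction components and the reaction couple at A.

A_x = -3.214 kN, A_y = 123.8 kN, M_A = 111.9 kN·m

ΣF_x = 0: A_x + 5·cos50° = 0 → A_x = -3.214 kN.
ΣF_y = 0: A_y − 5·sin50° − 45 − 75 = 0 → A_y = 123.8 kN.
ΣM about A: M_A − 5·sin50°·2.2 − 45·1.2 − 75·3.5 + 213 = 0 → M_A = 111.9 kN·m.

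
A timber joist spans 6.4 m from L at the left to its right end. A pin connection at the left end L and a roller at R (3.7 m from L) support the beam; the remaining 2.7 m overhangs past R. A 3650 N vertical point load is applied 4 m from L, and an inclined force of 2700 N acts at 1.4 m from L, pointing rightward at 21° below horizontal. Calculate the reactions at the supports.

L_x = -2521 N, L_y = 305.5 N, R_y = 4312 N

ΣM about L: R_y·3.7 − 3650·4 − 2700·sin21°·1.4 = 0 → R_y = 15954.6/3.7 = 4312.05 ≈ 4312 N.
ΣF_y = 0: L_y + 4312.05 − 3650 − 2700·sin21° = 0 → L_y = 305.5 N.
ΣF_x = 0: L_x + 2700·cos21° = 0 → L_x = -2521 N.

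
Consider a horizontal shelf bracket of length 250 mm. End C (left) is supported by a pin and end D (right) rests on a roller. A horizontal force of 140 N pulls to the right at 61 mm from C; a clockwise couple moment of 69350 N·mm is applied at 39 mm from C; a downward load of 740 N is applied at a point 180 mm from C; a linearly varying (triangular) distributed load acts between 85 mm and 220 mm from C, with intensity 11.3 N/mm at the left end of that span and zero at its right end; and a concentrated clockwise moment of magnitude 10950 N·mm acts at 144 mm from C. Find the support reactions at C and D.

Resultant of the triangular load: ½ × 11.3 × 135 = 762.75 N, acting at 130 mm from C (one-third of the span from the peak).
Moments about C: D_y·250 − 69350 − 740·180 − (½·11.3·135)·130 − 10950 = 0 → D_y = 312657.5/250 = 1250.63 ≈ 1251 N.
ΣF_y = 0: C_y + 1250.63 − 740 − ½·11.3·135 = 0 → C_y = 252.1 N.
ΣF_x = 0: C_x + 140 = 0 → C_x = -140.0 N.

C_x = -140.0 N, C_y = 252.1 N, D_y = 1251 N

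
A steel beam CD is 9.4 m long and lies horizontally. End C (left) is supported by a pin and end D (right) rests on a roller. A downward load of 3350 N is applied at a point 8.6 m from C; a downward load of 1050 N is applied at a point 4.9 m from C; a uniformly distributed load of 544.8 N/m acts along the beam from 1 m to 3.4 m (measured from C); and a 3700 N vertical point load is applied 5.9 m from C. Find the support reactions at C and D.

C_x = 0, C_y = 3167 N, D_y = 6241 N

Resultant of the distributed load: 544.8 × 2.4 = 1307.52 N at 2.2 m from C.
Moments about C: D_y·9.4 − 3350·8.6 − 1050·4.9 − (544.8·2.4)·2.2 − 3700·5.9 = 0 → D_y = 58661.544/9.4 = 6240.59 ≈ 6241 N.
ΣF_y = 0: C_y + 6240.59 − 3350 − 1050 − 544.8·2.4 − 3700 = 0 → C_y = 3167 N.
ΣF_x = 0: no horizontal applied forces, so C_x = 0.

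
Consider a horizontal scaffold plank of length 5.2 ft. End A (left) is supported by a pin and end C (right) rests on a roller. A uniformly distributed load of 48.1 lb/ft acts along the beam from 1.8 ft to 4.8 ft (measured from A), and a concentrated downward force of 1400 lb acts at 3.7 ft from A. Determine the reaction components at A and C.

Resultant of the distributed load: 48.1 × 3 = 144.3 lb at 3.3 ft from A.
ΣM about A: C_y·5.2 − (48.1·3)·3.3 − 1400·3.7 = 0 → C_y = 5656.19/5.2 = 1087.73 ≈ 1088 lb.
ΣF_y = 0: A_y + 1087.73 − 48.1·3 − 1400 = 0 → A_y = 456.6 lb.
ΣF_x = 0: no horizontal applied forces, so A_x = 0.

A_x = 0, A_y = 456.6 lb, C_y = 1088 lb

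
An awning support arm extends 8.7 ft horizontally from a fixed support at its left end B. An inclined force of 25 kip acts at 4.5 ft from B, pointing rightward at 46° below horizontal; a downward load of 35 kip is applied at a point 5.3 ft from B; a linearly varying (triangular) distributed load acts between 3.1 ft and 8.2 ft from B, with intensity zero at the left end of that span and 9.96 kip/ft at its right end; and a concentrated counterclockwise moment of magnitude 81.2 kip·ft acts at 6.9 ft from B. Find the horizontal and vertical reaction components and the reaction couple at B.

B_x = -17.37 kip, B_y = 78.38 kip, M_B = 350.3 kip·ft

Resultant of the triangular load: ½ × 9.96 × 5.1 = 25.398 kip, acting at 6.5 ft from B (one-third of the span from the peak).
ΣF_x = 0: B_x + 25·cos46° = 0 → B_x = -17.37 kip.
ΣF_y = 0: B_y − 25·sin46° − 35 − ½·9.96·5.1 = 0 → B_y = 78.38 kip.
ΣM about B: M_B − 25·sin46°·4.5 − 35·5.3 − (½·9.96·5.1)·6.5 + 81.2 = 0 → M_B = 350.3 kip·ft.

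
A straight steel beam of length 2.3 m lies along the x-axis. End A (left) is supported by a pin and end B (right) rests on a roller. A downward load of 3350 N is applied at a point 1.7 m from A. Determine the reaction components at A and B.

A_x = 0, A_y = 873.9 N, B_y = 2476 N

Moments about A: B_y·2.3 − 3350·1.7 = 0 → B_y = 5695/2.3 = 2476.09 ≈ 2476 N.
ΣF_y = 0: A_y + 2476.09 − 3350 = 0 → A_y = 873.9 N.
ΣF_x = 0: no horizontal applied forces, so A_x = 0.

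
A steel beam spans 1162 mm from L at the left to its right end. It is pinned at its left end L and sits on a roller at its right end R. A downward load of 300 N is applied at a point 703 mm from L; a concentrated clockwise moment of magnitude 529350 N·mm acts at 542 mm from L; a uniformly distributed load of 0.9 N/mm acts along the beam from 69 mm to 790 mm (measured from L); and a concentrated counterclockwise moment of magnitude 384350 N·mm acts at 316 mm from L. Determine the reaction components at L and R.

Resultant of the distributed load: 0.9 × 721 = 648.9 N at 429.5 mm from L.
Taking moments about L: R_y·1162 − 300·703 − 529350 − (0.9·721)·429.5 + 384350 = 0 → R_y = 634602.55/1162 = 546.13 ≈ 546.1 N.
ΣF_y = 0: L_y + 546.13 − 300 − 0.9·721 = 0 → L_y = 402.8 N.
ΣF_x = 0: no horizontal applied forces, so L_x = 0.

L_x = 0, L_y = 402.8 N, R_y = 546.1 N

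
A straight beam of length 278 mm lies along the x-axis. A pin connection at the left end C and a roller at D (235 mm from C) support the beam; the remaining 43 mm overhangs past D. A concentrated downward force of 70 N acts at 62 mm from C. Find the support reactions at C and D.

Moments about C: D_y·235 − 70·62 = 0 → D_y = 4340/235 = 18.4681 ≈ 18.47 N.
ΣF_y = 0: C_y + 18.4681 − 70 = 0 → C_y = 51.53 N.
ΣF_x = 0: no horizontal applied forces, so C_x = 0.

C_x = 0, C_y = 51.53 N, D_y = 18.47 N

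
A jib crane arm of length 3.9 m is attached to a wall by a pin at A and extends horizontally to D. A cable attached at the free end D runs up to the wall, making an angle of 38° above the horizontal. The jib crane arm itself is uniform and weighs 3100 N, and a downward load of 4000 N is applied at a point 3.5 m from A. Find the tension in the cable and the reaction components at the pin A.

T = 8348 N, A_x = 6579 N, A_y = 1960 N

ΣM about A: T·sin38°·3.9 − 3100·1.95 − 4000·3.5 = 0 → T = 20045/(3.9·0.615661) = 8348.33 ≈ 8348 N.
ΣF_x = 0: A_x − T·cos38° = 0 → A_x = 8348.33 × 0.788011 = 6579 N.
ΣF_y = 0: A_y + T·sin38° − 3100 − 4000 = 0 → A_y = 7100 − 8348.33 × 0.615661 = 1960 N.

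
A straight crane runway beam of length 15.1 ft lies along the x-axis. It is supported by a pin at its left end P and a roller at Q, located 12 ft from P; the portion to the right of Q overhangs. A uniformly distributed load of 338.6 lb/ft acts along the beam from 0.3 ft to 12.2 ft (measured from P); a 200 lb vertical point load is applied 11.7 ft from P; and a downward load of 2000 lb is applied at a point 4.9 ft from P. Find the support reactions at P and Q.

Resultant of the distributed load: 338.6 × 11.9 = 4029.34 lb at 6.25 ft from P.
Moments about P: Q_y·12 − (338.6·11.9)·6.25 − 200·11.7 − 2000·4.9 = 0 → Q_y = 37323.375/12 = 3110.28 ≈ 3110 lb.
ΣF_y = 0: P_y + 3110.28 − 338.6·11.9 − 200 − 2000 = 0 → P_y = 3119 lb.
ΣF_x = 0: no horizontal applied forces, so P_x = 0.

P_x = 0, P_y = 3119 lb, Q_y = 3110 lb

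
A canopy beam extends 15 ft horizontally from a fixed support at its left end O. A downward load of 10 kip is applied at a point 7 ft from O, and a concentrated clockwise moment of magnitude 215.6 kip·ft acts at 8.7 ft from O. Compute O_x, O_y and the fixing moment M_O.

ΣF_x = 0: O_x = 0.
ΣF_y = 0: O_y − 10 = 0 → O_y = 10.00 kip.
ΣM about O: M_O − 10·7 − 215.6 = 0 → M_O = 285.6 kip·ft.

O_x = 0, O_y = 10.00 kip, M_O = 285.6 kip·ft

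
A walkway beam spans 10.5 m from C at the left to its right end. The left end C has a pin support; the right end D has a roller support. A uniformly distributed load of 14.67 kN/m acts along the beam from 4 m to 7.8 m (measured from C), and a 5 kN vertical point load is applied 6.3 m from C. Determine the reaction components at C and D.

Resultant of the distributed load: 14.67 × 3.8 = 55.746 kN at 5.9 m from C.
Moments about C: D_y·10.5 − (14.67·3.8)·5.9 − 5·6.3 = 0 → D_y = 360.4014/10.5 = 34.3239 ≈ 34.32 kN.
ΣF_y = 0: C_y + 34.3239 − 14.67·3.8 − 5 = 0 → C_y = 26.42 kN.
ΣF_x = 0: no horizontal applied forces, so C_x = 0.

C_x = 0, C_y = 26.42 kN, D_y = 34.32 kN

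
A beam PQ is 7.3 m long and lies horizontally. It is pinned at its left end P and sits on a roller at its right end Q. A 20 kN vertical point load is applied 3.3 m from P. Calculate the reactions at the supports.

P_x = 0, P_y = 10.96 kN, Q_y = 9.041 kN

ΣM about P: Q_y·7.3 − 20·3.3 = 0 → Q_y = 66/7.3 = 9.0411 ≈ 9.041 kN.
ΣF_y = 0: P_y + 9.0411 − 20 = 0 → P_y = 10.96 kN.
ΣF_x = 0: no horizontal applied forces, so P_x = 0.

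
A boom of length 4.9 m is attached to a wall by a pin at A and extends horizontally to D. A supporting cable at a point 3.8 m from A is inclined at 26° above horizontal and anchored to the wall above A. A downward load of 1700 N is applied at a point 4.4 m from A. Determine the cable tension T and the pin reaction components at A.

T = 4490 N, A_x = 4036 N, A_y = -268.4 N

ΣM about A: T·sin26°·3.8 − 1700·4.4 = 0 → T = 7480/(3.8·0.438371) = 4490.31 ≈ 4490 N.
ΣF_x = 0: A_x − T·cos26° = 0 → A_x = 4490.31 × 0.898794 = 4036 N.
ΣF_y = 0: A_y + T·sin26° − 1700 = 0 → A_y = 1700 − 4490.31 × 0.438371 = -268.4 N.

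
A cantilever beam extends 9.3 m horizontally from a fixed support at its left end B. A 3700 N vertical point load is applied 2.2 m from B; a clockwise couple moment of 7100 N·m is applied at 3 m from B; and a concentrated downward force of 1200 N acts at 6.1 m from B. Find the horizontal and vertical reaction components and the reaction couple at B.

ΣF_x = 0: B_x = 0.
ΣF_y = 0: B_y − 3700 − 1200 = 0 → B_y = 4900 N.
ΣM about B: M_B − 3700·2.2 − 7100 − 1200·6.1 = 0 → M_B = 22560 N·m.

B_x = 0, B_y = 4900 N, M_B = 22560 N·m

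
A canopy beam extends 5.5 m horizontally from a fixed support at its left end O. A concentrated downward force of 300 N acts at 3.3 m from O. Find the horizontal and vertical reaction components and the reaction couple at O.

O_x = 0, O_y = 300.0 N, M_O = 990.0 N·m

ΣF_x = 0: O_x = 0.
ΣF_y = 0: O_y − 300 = 0 → O_y = 300.0 N.
ΣM about O: M_O − 300·3.3 = 0 → M_O = 990.0 N·m.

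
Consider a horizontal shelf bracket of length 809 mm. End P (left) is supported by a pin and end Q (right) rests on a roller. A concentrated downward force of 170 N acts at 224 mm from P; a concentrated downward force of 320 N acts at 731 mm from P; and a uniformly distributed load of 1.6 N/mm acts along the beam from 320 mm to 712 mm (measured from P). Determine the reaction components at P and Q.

P_x = 0, P_y = 380.9 N, Q_y = 736.3 N

Resultant of the distributed load: 1.6 × 392 = 627.2 N at 516 mm from P.
Moments about P: Q_y·809 − 170·224 − 320·731 − (1.6·392)·516 = 0 → Q_y = 595635.2/809 = 736.261 ≈ 736.3 N.
ΣF_y = 0: P_y + 736.261 − 170 − 320 − 1.6·392 = 0 → P_y = 380.9 N.
ΣF_x = 0: no horizontal applied forces, so P_x = 0.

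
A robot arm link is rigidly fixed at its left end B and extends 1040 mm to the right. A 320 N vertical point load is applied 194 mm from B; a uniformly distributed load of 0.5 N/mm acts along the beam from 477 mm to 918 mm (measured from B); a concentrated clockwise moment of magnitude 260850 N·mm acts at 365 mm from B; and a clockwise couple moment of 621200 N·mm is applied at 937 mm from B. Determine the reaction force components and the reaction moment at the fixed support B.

B_x = 0, B_y = 540.5 N, M_B = 1098000 N·mm

Resultant of the distributed load: 0.5 × 441 = 220.5 N at 697.5 mm from B.
ΣF_x = 0: B_x = 0.
ΣF_y = 0: B_y − 320 − 0.5·441 = 0 → B_y = 540.5 N.
ΣM about B: M_B − 320·194 − (0.5·441)·697.5 − 260850 − 621200 = 0 → M_B = 1098000 N·mm.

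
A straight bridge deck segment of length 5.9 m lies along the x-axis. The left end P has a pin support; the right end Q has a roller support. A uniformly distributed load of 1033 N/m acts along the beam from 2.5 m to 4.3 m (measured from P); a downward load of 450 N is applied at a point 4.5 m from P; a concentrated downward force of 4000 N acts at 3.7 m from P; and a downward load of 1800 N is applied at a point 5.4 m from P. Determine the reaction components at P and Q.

P_x = 0, P_y = 2539 N, Q_y = 5571 N

Resultant of the distributed load: 1033 × 1.8 = 1859.4 N at 3.4 m from P.
Moments about P: Q_y·5.9 − (1033·1.8)·3.4 − 450·4.5 − 4000·3.7 − 1800·5.4 = 0 → Q_y = 32866.96/5.9 = 5570.67 ≈ 5571 N.
ΣF_y = 0: P_y + 5570.67 − 1033·1.8 − 450 − 4000 − 1800 = 0 → P_y = 2539 N.
ΣF_x = 0: no horizontal applied forces, so P_x = 0.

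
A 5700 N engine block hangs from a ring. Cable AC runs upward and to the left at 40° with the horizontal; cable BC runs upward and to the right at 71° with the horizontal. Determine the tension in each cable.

T_AC = 1988 N, T_BC = 4677 N

ΣF_x = 0: −T_AC·cos40° + T_BC·cos71° = 0 → T_BC = 2.35295·T_AC.
ΣF_y = 0: T_AC·sin40° + T_BC·sin71° = 5700.
Substitute: T_AC·(0.642788 + 2.35295·0.945519) = 5700 → T_AC = 1987.76 ≈ 1988 N.
Then T_BC = 2.35295 × 1987.76 = 4677 N.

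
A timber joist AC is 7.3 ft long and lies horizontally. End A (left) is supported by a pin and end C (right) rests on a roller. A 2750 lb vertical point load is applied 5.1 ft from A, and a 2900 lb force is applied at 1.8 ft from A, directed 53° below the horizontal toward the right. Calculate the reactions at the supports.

Moments about A: C_y·7.3 − 2750·5.1 − 2900·sin53°·1.8 = 0 → C_y = 18193.9/7.3 = 2492.32 ≈ 2492 lb.
ΣF_y = 0: A_y + 2492.32 − 2750 − 2900·sin53° = 0 → A_y = 2574 lb.
ΣF_x = 0: A_x + 2900·cos53° = 0 → A_x = -1745 lb.

A_x = -1745 lb, A_y = 2574 lb, C_y = 2492 lb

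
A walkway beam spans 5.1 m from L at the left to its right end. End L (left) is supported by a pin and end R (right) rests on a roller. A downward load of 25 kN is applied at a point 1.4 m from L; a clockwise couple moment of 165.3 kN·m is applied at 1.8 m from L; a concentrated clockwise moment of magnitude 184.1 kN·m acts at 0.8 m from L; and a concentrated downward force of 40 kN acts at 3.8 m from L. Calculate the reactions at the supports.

L_x = 0, L_y = -40.18 kN, R_y = 105.2 kN

ΣM about L: R_y·5.1 − 25·1.4 − 165.3 − 184.1 − 40·3.8 = 0 → R_y = 536.4/5.1 = 105.176 ≈ 105.2 kN.
ΣF_y = 0: L_y + 105.176 − 25 − 40 = 0 → L_y = -40.18 kN.
ΣF_x = 0: no horizontal applied forces, so L_x = 0.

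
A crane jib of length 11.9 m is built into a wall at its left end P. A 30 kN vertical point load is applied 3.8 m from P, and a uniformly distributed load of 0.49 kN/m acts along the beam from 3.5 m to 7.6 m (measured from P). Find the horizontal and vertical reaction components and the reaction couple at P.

P_x = 0, P_y = 32.01 kN, M_P = 125.1 kN·m

Resultant of the distributed load: 0.49 × 4.1 = 2.009 kN at 5.55 m from P.
ΣF_x = 0: P_x = 0.
ΣF_y = 0: P_y − 30 − 0.49·4.1 = 0 → P_y = 32.01 kN.
ΣM about P: M_P − 30·3.8 − (0.49·4.1)·5.55 = 0 → M_P = 125.1 kN·m.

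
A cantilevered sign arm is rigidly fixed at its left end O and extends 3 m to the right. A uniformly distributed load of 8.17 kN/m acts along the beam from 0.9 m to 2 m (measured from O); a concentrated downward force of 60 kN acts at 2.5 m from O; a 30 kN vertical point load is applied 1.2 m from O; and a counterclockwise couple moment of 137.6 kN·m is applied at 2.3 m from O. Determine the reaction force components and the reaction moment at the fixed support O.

Resultant of the distributed load: 8.17 × 1.1 = 8.987 kN at 1.45 m from O.
ΣF_x = 0: O_x = 0.
ΣF_y = 0: O_y − 8.17·1.1 − 60 − 30 = 0 → O_y = 98.99 kN.
ΣM about O: M_O − (8.17·1.1)·1.45 − 60·2.5 − 30·1.2 + 137.6 = 0 → M_O = 61.43 kN·m.

O_x = 0, O_y = 98.99 kN, M_O = 61.43 kN·m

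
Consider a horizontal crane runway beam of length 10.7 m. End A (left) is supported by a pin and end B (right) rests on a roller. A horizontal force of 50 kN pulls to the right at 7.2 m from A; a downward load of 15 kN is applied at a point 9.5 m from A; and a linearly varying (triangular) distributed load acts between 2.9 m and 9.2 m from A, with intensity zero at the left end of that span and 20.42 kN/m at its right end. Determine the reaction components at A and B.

Resultant of the triangular load: ½ × 20.42 × 6.3 = 64.323 kN, acting at 7.1 m from A (one-third of the span from the peak).
ΣM about A: B_y·10.7 − 15·9.5 − (½·20.42·6.3)·7.1 = 0 → B_y = 599.1933/10.7 = 55.9994 ≈ 56.00 kN.
ΣF_y = 0: A_y + 55.9994 − 15 − ½·20.42·6.3 = 0 → A_y = 23.32 kN.
ΣF_x = 0: A_x + 50 = 0 → A_x = -50.00 kN.

A_x = -50.00 kN, A_y = 23.32 kN, B_y = 56.00 kN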